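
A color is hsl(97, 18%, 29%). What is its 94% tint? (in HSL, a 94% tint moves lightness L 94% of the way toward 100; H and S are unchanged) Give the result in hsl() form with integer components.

hsl(97, 18%, 96%)

L moves 94% from 29 toward 100: 29 + 66.74 = 95.74 → 96.
H and S are unchanged.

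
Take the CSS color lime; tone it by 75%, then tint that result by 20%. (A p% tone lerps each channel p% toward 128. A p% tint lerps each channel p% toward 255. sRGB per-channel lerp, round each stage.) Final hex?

CSS lime is rgb(0, 255, 0).
Per channel, c → c + 0.75(128 − c):
  R: 0 + 96 = 96 → 96
  G: 255 + 0.75×(128−255) = 255 − 95.25 = 159.75 → 160
  B: 0 + 96 = 96 → 96
After the tone: rgb(96, 160, 96) = #60a060.
A 20% tint moves each channel 20% toward 255:
  R: 96 + 31.8 = 127.8 → 128
  G: 160 + 19 = 179 → 179
  B: 96 + 31.8 = 127.8 → 128
rgb(128, 179, 128) = #80b380.

#80b380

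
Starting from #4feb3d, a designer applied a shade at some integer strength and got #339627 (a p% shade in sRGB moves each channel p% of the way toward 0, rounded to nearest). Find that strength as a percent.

#4feb3d is rgb(79, 235, 61); #339627 is rgb(51, 150, 39).
On the G channel (widest range): 150 ≈ 235 + (p/100)(0 − 235), so p ≈ 100×(150 − 235)/(0 − 235) = -8500/-235 = 36.17.
p = 36 reproduces all three channels after rounding.

36%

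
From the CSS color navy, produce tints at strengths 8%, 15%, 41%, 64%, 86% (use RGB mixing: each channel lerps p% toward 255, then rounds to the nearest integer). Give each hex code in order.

#14148a, #262693, #6969b4, #a3a3d1, #dbdbed

CSS navy is rgb(0, 0, 128).
8%: (0 + 20.4 = 20.4→20, 0 + 20.4 = 20.4→20, 128 + 10.16 = 138.16→138) → #14148a
15%: (0 + 38.25 = 38.25→38, 0 + 38.25 = 38.25→38, 128 + 19.05 = 147.05→147) → #262693
41%: (0 + 104.55 = 104.55→105, 0 + 104.55 = 104.55→105, 128 + 52.07 = 180.07→180) → #6969b4
64%: (0 + 163.2 = 163.2→163, 0 + 163.2 = 163.2→163, 128 + 81.28 = 209.28→209) → #a3a3d1
86%: (0 + 219.3 = 219.3→219, 0 + 219.3 = 219.3→219, 128 + 109.22 = 237.22→237) → #dbdbed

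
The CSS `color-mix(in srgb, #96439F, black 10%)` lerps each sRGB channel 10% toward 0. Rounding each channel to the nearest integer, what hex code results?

#873C8F

#96439F is rgb(150, 67, 159).
Per channel, c → c + 0.1(0 − c):
  R: 150 + 0.1×(0−150) = 150 − 15 = 135 → 135
  G: 67 + 0.1×(0−67) = 67 − 6.7 = 60.3 → 60
  B: 159 + 0.1×(0−159) = 159 − 15.9 = 143.1 → 143
rgb(135, 60, 143) = #873C8F.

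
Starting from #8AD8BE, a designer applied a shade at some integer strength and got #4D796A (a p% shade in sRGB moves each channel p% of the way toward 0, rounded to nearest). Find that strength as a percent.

44%

#8AD8BE is rgb(138, 216, 190); #4D796A is rgb(77, 121, 106).
On the G channel (widest range): 121 ≈ 216 + (p/100)(0 − 216), so p ≈ 100×(121 − 216)/(0 − 216) = -9500/-216 = 43.98.
p = 44 reproduces all three channels after rounding.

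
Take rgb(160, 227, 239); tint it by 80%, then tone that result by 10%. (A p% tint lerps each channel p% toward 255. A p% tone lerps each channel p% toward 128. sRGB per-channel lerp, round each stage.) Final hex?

#E1EDF0

An 80% tint moves each channel 80% toward 255:
  R: 160 + 76 = 236 → 236
  G: 227 + 0.8×(255−227) = 227 + 22.4 = 249.4 → 249
  B: 239 + 0.8×(255−239) = 239 + 12.8 = 251.8 → 252
After the tint: rgb(236, 249, 252) = #ECF9FC.
A 10% tone moves each channel 10% toward 128:
  R: 236 + 0.1×(128−236) = 236 − 10.8 = 225.2 → 225
  G: 249 − 12.1 = 236.9 → 237
  B: 252 + 0.1×(128−252) = 252 − 12.4 = 239.6 → 240
rgb(225, 237, 240) = #E1EDF0.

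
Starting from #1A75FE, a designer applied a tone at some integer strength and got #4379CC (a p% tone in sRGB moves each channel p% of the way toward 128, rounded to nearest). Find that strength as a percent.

#1A75FE is rgb(26, 117, 254); #4379CC is rgb(67, 121, 204).
On the B channel (widest range): 204 ≈ 254 + (p/100)(128 − 254), so p ≈ 100×(204 − 254)/(128 − 254) = -5000/-126 = 39.68.
p = 40 reproduces all three channels after rounding.

40%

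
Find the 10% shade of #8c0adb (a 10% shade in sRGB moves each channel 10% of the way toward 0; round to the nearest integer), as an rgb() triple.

#8c0adb is rgb(140, 10, 219).
Per channel, c → c + 0.1(0 − c):
  R: 140 + 0.1×(0−140) = 140 − 14 = 126 → 126
  G: 10 − 1 = 9 → 9
  B: 219 + 0.1×(0−219) = 219 − 21.9 = 197.1 → 197

rgb(126, 9, 197)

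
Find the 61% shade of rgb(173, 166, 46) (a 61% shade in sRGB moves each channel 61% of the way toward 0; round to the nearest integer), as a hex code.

#434112

A 61% shade moves each channel 61% toward 0:
  R: 173 − 105.53 = 67.47 → 67
  G: 166 + 0.61×(0−166) = 166 − 101.26 = 64.74 → 65
  B: 46 + 0.61×(0−46) = 46 − 28.06 = 17.94 → 18
rgb(67, 65, 18) = #434112.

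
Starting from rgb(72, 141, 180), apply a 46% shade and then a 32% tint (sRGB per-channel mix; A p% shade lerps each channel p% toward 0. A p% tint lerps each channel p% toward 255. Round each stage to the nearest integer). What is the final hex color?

Lerp each channel 46% toward 0:
  R: 72 − 33.12 = 38.88 → 39
  G: 141 + 0.46×(0−141) = 141 − 64.86 = 76.14 → 76
  B: 180 + 0.46×(0−180) = 180 − 82.8 = 97.2 → 97
After the shade: rgb(39, 76, 97) = #274C61.
Lerp each channel 32% toward 255:
  R: 39 + 0.32×(255−39) = 39 + 69.12 = 108.12 → 108
  G: 76 + 57.28 = 133.28 → 133
  B: 97 + 0.32×(255−97) = 97 + 50.56 = 147.56 → 148
rgb(108, 133, 148) = #6C8594.

#6C8594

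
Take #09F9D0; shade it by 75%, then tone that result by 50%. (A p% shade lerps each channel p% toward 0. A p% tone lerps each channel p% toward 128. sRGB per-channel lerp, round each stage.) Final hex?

#09F9D0 is rgb(9, 249, 208).
A 75% shade moves each channel 75% toward 0:
  R: 9 + 0.75×(0−9) = 9 − 6.75 = 2.25 → 2
  G: 249 − 186.75 = 62.25 → 62
  B: 208 + 0.75×(0−208) = 208 − 156 = 52 → 52
After the shade: rgb(2, 62, 52) = #023E34.
Per channel, c → c + 0.5(128 − c):
  R: 2 + 63 = 65 → 65
  G: 62 + 33 = 95 → 95
  B: 52 + 0.5×(128−52) = 52 + 38 = 90 → 90
rgb(65, 95, 90) = #415F5A.

#415F5A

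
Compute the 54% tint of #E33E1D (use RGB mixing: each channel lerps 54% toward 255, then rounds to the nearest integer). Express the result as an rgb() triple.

rgb(242, 166, 151)

#E33E1D is rgb(227, 62, 29).
Per channel, c → c + 0.54(255 − c):
  R: 227 + 0.54×(255−227) = 227 + 15.12 = 242.12 → 242
  G: 62 + 0.54×(255−62) = 62 + 104.22 = 166.22 → 166
  B: 29 + 0.54×(255−29) = 29 + 122.04 = 151.04 → 151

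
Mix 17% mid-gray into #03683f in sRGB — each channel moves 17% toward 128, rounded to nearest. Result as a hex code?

#186c4a

#03683f is rgb(3, 104, 63).
Lerp each channel 17% toward 128:
  R: 3 + 0.17×(128−3) = 3 + 21.25 = 24.25 → 24
  G: 104 + 0.17×(128−104) = 104 + 4.08 = 108.08 → 108
  B: 63 + 0.17×(128−63) = 63 + 11.05 = 74.05 → 74
rgb(24, 108, 74) = #186c4a.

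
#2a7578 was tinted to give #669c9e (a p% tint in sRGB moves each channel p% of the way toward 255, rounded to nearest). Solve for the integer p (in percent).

28%

#2a7578 is rgb(42, 117, 120); #669c9e is rgb(102, 156, 158).
On the R channel (widest range): 102 ≈ 42 + (p/100)(255 − 42), so p ≈ 100×(102 − 42)/(255 − 42) = 6000/213 = 28.17.
p = 28 reproduces all three channels after rounding.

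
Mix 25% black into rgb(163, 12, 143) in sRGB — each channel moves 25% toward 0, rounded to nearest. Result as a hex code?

Per channel, c → c + 0.25(0 − c):
  R: 163 + 0.25×(0−163) = 163 − 40.75 = 122.25 → 122
  G: 12 − 3 = 9 → 9
  B: 143 + 0.25×(0−143) = 143 − 35.75 = 107.25 → 107
rgb(122, 9, 107) = #7A096B.

#7A096B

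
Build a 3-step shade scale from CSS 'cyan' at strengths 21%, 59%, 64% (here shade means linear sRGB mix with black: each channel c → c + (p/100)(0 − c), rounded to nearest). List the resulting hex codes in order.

CSS cyan is rgb(0, 255, 255).
21%: (0→0, 255 − 53.55 = 201.45→201, 255 − 53.55 = 201.45→201) → #00C9C9
59%: (0→0, 255 − 150.45 = 104.55→105, 255 − 150.45 = 104.55→105) → #006969
64%: (0→0, 255 − 163.2 = 91.8→92, 255 − 163.2 = 91.8→92) → #005C5C

#00C9C9, #006969, #005C5C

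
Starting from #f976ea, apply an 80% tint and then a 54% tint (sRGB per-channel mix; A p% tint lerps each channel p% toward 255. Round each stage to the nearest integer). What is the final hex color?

#f976ea is rgb(249, 118, 234).
Per channel, c → c + 0.8(255 − c):
  R: 249 + 0.8×(255−249) = 249 + 4.8 = 253.8 → 254
  G: 118 + 0.8×(255−118) = 118 + 109.6 = 227.6 → 228
  B: 234 + 16.8 = 250.8 → 251
After the tint: rgb(254, 228, 251) = #fee4fb.
Lerp each channel 54% toward 255:
  R: 254 + 0.54×(255−254) = 254 + 0.54 = 254.54 → 255
  G: 228 + 0.54×(255−228) = 228 + 14.58 = 242.58 → 243
  B: 251 + 0.54×(255−251) = 251 + 2.16 = 253.16 → 253
rgb(255, 243, 253) = #fff3fd.

#fff3fd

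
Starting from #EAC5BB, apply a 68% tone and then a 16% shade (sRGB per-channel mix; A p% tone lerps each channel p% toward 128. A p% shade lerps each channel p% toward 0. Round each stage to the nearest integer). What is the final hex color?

#887E7B

#EAC5BB is rgb(234, 197, 187).
A 68% tone moves each channel 68% toward 128:
  R: 234 + 0.68×(128−234) = 234 − 72.08 = 161.92 → 162
  G: 197 + 0.68×(128−197) = 197 − 46.92 = 150.08 → 150
  B: 187 + 0.68×(128−187) = 187 − 40.12 = 146.88 → 147
After the tone: rgb(162, 150, 147) = #A29693.
A 16% shade moves each channel 16% toward 0:
  R: 162 + 0.16×(0−162) = 162 − 25.92 = 136.08 → 136
  G: 150 − 24 = 126 → 126
  B: 147 − 23.52 = 123.48 → 123
rgb(136, 126, 123) = #887E7B.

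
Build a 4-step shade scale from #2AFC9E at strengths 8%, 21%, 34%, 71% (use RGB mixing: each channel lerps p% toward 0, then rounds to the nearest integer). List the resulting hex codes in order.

#2AFC9E is rgb(42, 252, 158).
8%: (42 − 3.36 = 38.64→39, 252 − 20.16 = 231.84→232, 158 − 12.64 = 145.36→145) → #27E891
21%: (42 − 8.82 = 33.18→33, 252 − 52.92 = 199.08→199, 158 − 33.18 = 124.82→125) → #21C77D
34%: (42 − 14.28 = 27.72→28, 252 − 85.68 = 166.32→166, 158 − 53.72 = 104.28→104) → #1CA668
71%: (42 − 29.82 = 12.18→12, 252 − 178.92 = 73.08→73, 158 − 112.18 = 45.82→46) → #0C492E

#27E891, #21C77D, #1CA668, #0C492E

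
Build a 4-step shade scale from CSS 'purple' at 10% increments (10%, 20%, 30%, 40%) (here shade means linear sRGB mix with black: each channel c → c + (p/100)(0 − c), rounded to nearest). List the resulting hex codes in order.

CSS purple is rgb(128, 0, 128).
10%: (128 − 12.8 = 115.2→115, 0→0, 128 − 12.8 = 115.2→115) → #730073
20%: (128 − 25.6 = 102.4→102, 0→0, 128 − 25.6 = 102.4→102) → #660066
30%: (128 − 38.4 = 89.6→90, 0→0, 128 − 38.4 = 89.6→90) → #5a005a
40%: (128 − 51.2 = 76.8→77, 0→0, 128 − 51.2 = 76.8→77) → #4d004d

#730073, #660066, #5a005a, #4d004d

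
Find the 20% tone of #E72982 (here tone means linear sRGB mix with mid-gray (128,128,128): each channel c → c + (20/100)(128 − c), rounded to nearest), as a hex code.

#E72982 is rgb(231, 41, 130).
Per channel, c → c + 0.2(128 − c):
  R: 231 + 0.2×(128−231) = 231 − 20.6 = 210.4 → 210
  G: 41 + 0.2×(128−41) = 41 + 17.4 = 58.4 → 58
  B: 130 + 0.2×(128−130) = 130 − 0.4 = 129.6 → 130
rgb(210, 58, 130) = #D23A82.

#D23A82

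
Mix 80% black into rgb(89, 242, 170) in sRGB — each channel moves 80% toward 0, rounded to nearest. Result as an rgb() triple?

Per channel, c → c + 0.8(0 − c):
  R: 89 + 0.8×(0−89) = 89 − 71.2 = 17.8 → 18
  G: 242 − 193.6 = 48.4 → 48
  B: 170 − 136 = 34 → 34

rgb(18, 48, 34)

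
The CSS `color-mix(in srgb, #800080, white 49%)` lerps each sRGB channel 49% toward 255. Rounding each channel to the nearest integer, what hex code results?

#be7dbe

#800080 is rgb(128, 0, 128).
Per channel, c → c + 0.49(255 − c):
  R: 128 + 0.49×(255−128) = 128 + 62.23 = 190.23 → 190
  G: 0 + 0.49×(255−0) = 0 + 124.95 = 124.95 → 125
  B: 128 + 0.49×(255−128) = 128 + 62.23 = 190.23 → 190
rgb(190, 125, 190) = #be7dbe.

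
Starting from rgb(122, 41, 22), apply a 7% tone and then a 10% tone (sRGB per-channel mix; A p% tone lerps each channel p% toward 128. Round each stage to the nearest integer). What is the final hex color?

#7B3727

Lerp each channel 7% toward 128:
  R: 122 + 0.42 = 122.42 → 122
  G: 41 + 0.07×(128−41) = 41 + 6.09 = 47.09 → 47
  B: 22 + 7.42 = 29.42 → 29
After the tone: rgb(122, 47, 29) = #7A2F1D.
Per channel, c → c + 0.1(128 − c):
  R: 122 + 0.1×(128−122) = 122 + 0.6 = 122.6 → 123
  G: 47 + 8.1 = 55.1 → 55
  B: 29 + 9.9 = 38.9 → 39
rgb(123, 55, 39) = #7B3727.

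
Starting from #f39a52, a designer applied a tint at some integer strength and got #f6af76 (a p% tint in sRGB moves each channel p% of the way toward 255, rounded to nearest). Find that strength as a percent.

#f39a52 is rgb(243, 154, 82); #f6af76 is rgb(246, 175, 118).
On the B channel (widest range): 118 ≈ 82 + (p/100)(255 − 82), so p ≈ 100×(118 − 82)/(255 − 82) = 3600/173 = 20.81.
p = 21 reproduces all three channels after rounding.

21%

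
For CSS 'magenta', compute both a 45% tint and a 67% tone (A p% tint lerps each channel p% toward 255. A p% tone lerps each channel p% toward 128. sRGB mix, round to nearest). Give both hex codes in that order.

CSS magenta is rgb(255, 0, 255).
45% tint:
  R: 255 + 0 = 255 → 255
  G: 0 + 0.45×(255−0) = 0 + 114.75 = 114.75 → 115
  B: 255 + 0.45×(255−255) = 255 + 0 = 255 → 255
  → #FF73FF
67% tone:
  R: 255 + 0.67×(128−255) = 255 − 85.09 = 169.91 → 170
  G: 0 + 0.67×(128−0) = 0 + 85.76 = 85.76 → 86
  B: 255 + 0.67×(128−255) = 255 − 85.09 = 169.91 → 170
  → #AA56AA

#FF73FF, #AA56AA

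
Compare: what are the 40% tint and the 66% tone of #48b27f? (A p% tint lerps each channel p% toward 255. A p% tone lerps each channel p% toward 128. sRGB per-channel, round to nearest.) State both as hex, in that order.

#48b27f is rgb(72, 178, 127).
40% tint:
  R: 72 + 0.4×(255−72) = 72 + 73.2 = 145.2 → 145
  G: 178 + 30.8 = 208.8 → 209
  B: 127 + 0.4×(255−127) = 127 + 51.2 = 178.2 → 178
  → #91d1b2
66% tone:
  R: 72 + 36.96 = 108.96 → 109
  G: 178 + 0.66×(128−178) = 178 − 33 = 145 → 145
  B: 127 + 0.66×(128−127) = 127 + 0.66 = 127.66 → 128
  → #6d9180

#91d1b2, #6d9180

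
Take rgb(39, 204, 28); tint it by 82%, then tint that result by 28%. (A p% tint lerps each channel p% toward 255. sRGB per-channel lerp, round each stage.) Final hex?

Lerp each channel 82% toward 255:
  R: 39 + 177.12 = 216.12 → 216
  G: 204 + 41.82 = 245.82 → 246
  B: 28 + 0.82×(255−28) = 28 + 186.14 = 214.14 → 214
After the tint: rgb(216, 246, 214) = #D8F6D6.
A 28% tint moves each channel 28% toward 255:
  R: 216 + 10.92 = 226.92 → 227
  G: 246 + 0.28×(255−246) = 246 + 2.52 = 248.52 → 249
  B: 214 + 11.48 = 225.48 → 225
rgb(227, 249, 225) = #E3F9E1.

#E3F9E1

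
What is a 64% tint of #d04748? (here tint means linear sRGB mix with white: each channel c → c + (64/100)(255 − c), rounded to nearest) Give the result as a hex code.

#eebdbd

#d04748 is rgb(208, 71, 72).
Lerp each channel 64% toward 255:
  R: 208 + 30.08 = 238.08 → 238
  G: 71 + 117.76 = 188.76 → 189
  B: 72 + 0.64×(255−72) = 72 + 117.12 = 189.12 → 189
rgb(238, 189, 189) = #eebdbd.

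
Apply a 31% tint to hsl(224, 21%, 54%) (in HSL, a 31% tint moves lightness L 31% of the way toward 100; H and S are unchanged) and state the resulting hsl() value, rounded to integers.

L moves 31% from 54 toward 100: 54 + 14.26 = 68.26 → 68.
H and S are unchanged.

hsl(224, 21%, 68%)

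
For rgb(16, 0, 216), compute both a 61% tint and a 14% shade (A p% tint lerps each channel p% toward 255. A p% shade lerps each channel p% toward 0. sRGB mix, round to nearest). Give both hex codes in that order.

#a29cf0, #0e00ba

61% tint:
  R: 16 + 0.61×(255−16) = 16 + 145.79 = 161.79 → 162
  G: 0 + 0.61×(255−0) = 0 + 155.55 = 155.55 → 156
  B: 216 + 0.61×(255−216) = 216 + 23.79 = 239.79 → 240
  → #a29cf0
14% shade:
  R: 16 − 2.24 = 13.76 → 14
  G: 0 + 0.14×(0−0) = 0 + 0 = 0 → 0
  B: 216 − 30.24 = 185.76 → 186
  → #0e00ba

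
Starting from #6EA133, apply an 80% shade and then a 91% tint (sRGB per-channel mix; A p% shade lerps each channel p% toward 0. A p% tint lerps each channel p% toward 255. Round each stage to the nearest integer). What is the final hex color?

#6EA133 is rgb(110, 161, 51).
An 80% shade moves each channel 80% toward 0:
  R: 110 + 0.8×(0−110) = 110 − 88 = 22 → 22
  G: 161 + 0.8×(0−161) = 161 − 128.8 = 32.2 → 32
  B: 51 + 0.8×(0−51) = 51 − 40.8 = 10.2 → 10
After the shade: rgb(22, 32, 10) = #16200A.
Per channel, c → c + 0.91(255 − c):
  R: 22 + 0.91×(255−22) = 22 + 212.03 = 234.03 → 234
  G: 32 + 0.91×(255−32) = 32 + 202.93 = 234.93 → 235
  B: 10 + 0.91×(255−10) = 10 + 222.95 = 232.95 → 233
rgb(234, 235, 233) = #EAEBE9.

#EAEBE9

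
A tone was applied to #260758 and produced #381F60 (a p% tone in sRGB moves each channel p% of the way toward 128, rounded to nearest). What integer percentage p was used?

#260758 is rgb(38, 7, 88); #381F60 is rgb(56, 31, 96).
On the G channel (widest range): 31 ≈ 7 + (p/100)(128 − 7), so p ≈ 100×(31 − 7)/(128 − 7) = 2400/121 = 19.83.
p = 20 reproduces all three channels after rounding.

20%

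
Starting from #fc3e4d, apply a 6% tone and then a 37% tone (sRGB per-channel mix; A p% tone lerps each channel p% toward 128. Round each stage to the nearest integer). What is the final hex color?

#ca5962

#fc3e4d is rgb(252, 62, 77).
Per channel, c → c + 0.06(128 − c):
  R: 252 − 7.44 = 244.56 → 245
  G: 62 + 0.06×(128−62) = 62 + 3.96 = 65.96 → 66
  B: 77 + 0.06×(128−77) = 77 + 3.06 = 80.06 → 80
After the tone: rgb(245, 66, 80) = #f54250.
Per channel, c → c + 0.37(128 − c):
  R: 245 + 0.37×(128−245) = 245 − 43.29 = 201.71 → 202
  G: 66 + 0.37×(128−66) = 66 + 22.94 = 88.94 → 89
  B: 80 + 17.76 = 97.76 → 98
rgb(202, 89, 98) = #ca5962.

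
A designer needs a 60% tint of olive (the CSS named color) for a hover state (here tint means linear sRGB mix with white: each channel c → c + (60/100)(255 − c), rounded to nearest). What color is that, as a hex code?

CSS olive is rgb(128, 128, 0).
Lerp each channel 60% toward 255:
  R: 128 + 0.6×(255−128) = 128 + 76.2 = 204.2 → 204
  G: 128 + 76.2 = 204.2 → 204
  B: 0 + 0.6×(255−0) = 0 + 153 = 153 → 153
rgb(204, 204, 153) = #CCCC99.

#CCCC99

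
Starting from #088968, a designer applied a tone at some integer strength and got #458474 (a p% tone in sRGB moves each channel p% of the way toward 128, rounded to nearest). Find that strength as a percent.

51%

#088968 is rgb(8, 137, 104); #458474 is rgb(69, 132, 116).
On the R channel (widest range): 69 ≈ 8 + (p/100)(128 − 8), so p ≈ 100×(69 − 8)/(128 − 8) = 6100/120 = 50.83.
p = 51 reproduces all three channels after rounding.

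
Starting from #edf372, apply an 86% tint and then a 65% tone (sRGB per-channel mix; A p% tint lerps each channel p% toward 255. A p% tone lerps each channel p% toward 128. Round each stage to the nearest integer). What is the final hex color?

#edf372 is rgb(237, 243, 114).
Lerp each channel 86% toward 255:
  R: 237 + 15.48 = 252.48 → 252
  G: 243 + 0.86×(255−243) = 243 + 10.32 = 253.32 → 253
  B: 114 + 0.86×(255−114) = 114 + 121.26 = 235.26 → 235
After the tint: rgb(252, 253, 235) = #fcfdeb.
Lerp each channel 65% toward 128:
  R: 252 − 80.6 = 171.4 → 171
  G: 253 − 81.25 = 171.75 → 172
  B: 235 − 69.55 = 165.45 → 165
rgb(171, 172, 165) = #abaca5.

#abaca5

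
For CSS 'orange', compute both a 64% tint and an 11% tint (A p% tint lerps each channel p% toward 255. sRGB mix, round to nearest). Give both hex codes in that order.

#FFDFA3, #FFAF1C

CSS orange is rgb(255, 165, 0).
64% tint:
  R: 255 + 0 = 255 → 255
  G: 165 + 0.64×(255−165) = 165 + 57.6 = 222.6 → 223
  B: 0 + 163.2 = 163.2 → 163
  → #FFDFA3
11% tint:
  R: 255 + 0.11×(255−255) = 255 + 0 = 255 → 255
  G: 165 + 0.11×(255−165) = 165 + 9.9 = 174.9 → 175
  B: 0 + 0.11×(255−0) = 0 + 28.05 = 28.05 → 28
  → #FFAF1C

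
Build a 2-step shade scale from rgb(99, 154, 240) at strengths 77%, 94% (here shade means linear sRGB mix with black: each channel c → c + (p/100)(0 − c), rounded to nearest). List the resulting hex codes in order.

77%: (99 − 76.23 = 22.77→23, 154 − 118.58 = 35.42→35, 240 − 184.8 = 55.2→55) → #172337
94%: (99 − 93.06 = 5.94→6, 154 − 144.76 = 9.24→9, 240 − 225.6 = 14.4→14) → #06090E

#172337, #06090E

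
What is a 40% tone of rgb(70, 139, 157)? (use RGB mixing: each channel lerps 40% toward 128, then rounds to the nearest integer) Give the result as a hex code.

A 40% tone moves each channel 40% toward 128:
  R: 70 + 0.4×(128−70) = 70 + 23.2 = 93.2 → 93
  G: 139 − 4.4 = 134.6 → 135
  B: 157 − 11.6 = 145.4 → 145
rgb(93, 135, 145) = #5D8791.

#5D8791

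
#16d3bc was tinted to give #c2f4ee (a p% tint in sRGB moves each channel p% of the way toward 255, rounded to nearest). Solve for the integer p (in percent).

#16d3bc is rgb(22, 211, 188); #c2f4ee is rgb(194, 244, 238).
On the R channel (widest range): 194 ≈ 22 + (p/100)(255 − 22), so p ≈ 100×(194 − 22)/(255 − 22) = 17200/233 = 73.82.
p = 74 reproduces all three channels after rounding.

74%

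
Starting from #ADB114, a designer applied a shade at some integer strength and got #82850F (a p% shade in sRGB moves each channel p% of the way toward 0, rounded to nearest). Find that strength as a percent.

#ADB114 is rgb(173, 177, 20); #82850F is rgb(130, 133, 15).
On the G channel (widest range): 133 ≈ 177 + (p/100)(0 − 177), so p ≈ 100×(133 − 177)/(0 − 177) = -4400/-177 = 24.86.
p = 25 reproduces all three channels after rounding.

25%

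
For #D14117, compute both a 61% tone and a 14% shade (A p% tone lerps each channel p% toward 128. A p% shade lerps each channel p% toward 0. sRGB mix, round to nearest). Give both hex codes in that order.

#A06757, #B43814

#D14117 is rgb(209, 65, 23).
61% tone:
  R: 209 − 49.41 = 159.59 → 160
  G: 65 + 0.61×(128−65) = 65 + 38.43 = 103.43 → 103
  B: 23 + 64.05 = 87.05 → 87
  → #A06757
14% shade:
  R: 209 − 29.26 = 179.74 → 180
  G: 65 − 9.1 = 55.9 → 56
  B: 23 + 0.14×(0−23) = 23 − 3.22 = 19.78 → 20
  → #B43814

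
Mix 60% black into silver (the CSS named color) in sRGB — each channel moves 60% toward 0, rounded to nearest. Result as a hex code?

#4d4d4d

CSS silver is rgb(192, 192, 192).
Lerp each channel 60% toward 0:
  R: 192 + 0.6×(0−192) = 192 − 115.2 = 76.8 → 77
  G: 192 + 0.6×(0−192) = 192 − 115.2 = 76.8 → 77
  B: 192 + 0.6×(0−192) = 192 − 115.2 = 76.8 → 77
rgb(77, 77, 77) = #4d4d4d.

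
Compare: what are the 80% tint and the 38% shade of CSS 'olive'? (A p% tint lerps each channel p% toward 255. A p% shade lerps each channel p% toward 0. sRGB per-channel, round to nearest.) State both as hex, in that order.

CSS olive is rgb(128, 128, 0).
80% tint:
  R: 128 + 0.8×(255−128) = 128 + 101.6 = 229.6 → 230
  G: 128 + 0.8×(255−128) = 128 + 101.6 = 229.6 → 230
  B: 0 + 204 = 204 → 204
  → #e6e6cc
38% shade:
  R: 128 − 48.64 = 79.36 → 79
  G: 128 + 0.38×(0−128) = 128 − 48.64 = 79.36 → 79
  B: 0 + 0.38×(0−0) = 0 + 0 = 0 → 0
  → #4f4f00

#e6e6cc, #4f4f00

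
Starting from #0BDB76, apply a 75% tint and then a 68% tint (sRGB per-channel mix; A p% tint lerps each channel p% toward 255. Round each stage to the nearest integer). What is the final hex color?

#EBFCF4

#0BDB76 is rgb(11, 219, 118).
Per channel, c → c + 0.75(255 − c):
  R: 11 + 0.75×(255−11) = 11 + 183 = 194 → 194
  G: 219 + 0.75×(255−219) = 219 + 27 = 246 → 246
  B: 118 + 0.75×(255−118) = 118 + 102.75 = 220.75 → 221
After the tint: rgb(194, 246, 221) = #C2F6DD.
Lerp each channel 68% toward 255:
  R: 194 + 0.68×(255−194) = 194 + 41.48 = 235.48 → 235
  G: 246 + 0.68×(255−246) = 246 + 6.12 = 252.12 → 252
  B: 221 + 0.68×(255−221) = 221 + 23.12 = 244.12 → 244
rgb(235, 252, 244) = #EBFCF4.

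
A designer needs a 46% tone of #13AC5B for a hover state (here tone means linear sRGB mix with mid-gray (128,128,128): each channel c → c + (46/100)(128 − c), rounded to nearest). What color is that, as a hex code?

#45986C

#13AC5B is rgb(19, 172, 91).
A 46% tone moves each channel 46% toward 128:
  R: 19 + 50.14 = 69.14 → 69
  G: 172 + 0.46×(128−172) = 172 − 20.24 = 151.76 → 152
  B: 91 + 0.46×(128−91) = 91 + 17.02 = 108.02 → 108
rgb(69, 152, 108) = #45986C.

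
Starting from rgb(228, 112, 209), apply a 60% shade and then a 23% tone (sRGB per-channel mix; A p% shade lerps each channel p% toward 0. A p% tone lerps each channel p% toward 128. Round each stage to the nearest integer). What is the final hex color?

Lerp each channel 60% toward 0:
  R: 228 + 0.6×(0−228) = 228 − 136.8 = 91.2 → 91
  G: 112 − 67.2 = 44.8 → 45
  B: 209 − 125.4 = 83.6 → 84
After the shade: rgb(91, 45, 84) = #5B2D54.
Lerp each channel 23% toward 128:
  R: 91 + 8.51 = 99.51 → 100
  G: 45 + 19.09 = 64.09 → 64
  B: 84 + 10.12 = 94.12 → 94
rgb(100, 64, 94) = #64405E.

#64405E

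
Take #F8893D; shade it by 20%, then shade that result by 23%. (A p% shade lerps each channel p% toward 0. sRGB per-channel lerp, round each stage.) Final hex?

#985526

#F8893D is rgb(248, 137, 61).
A 20% shade moves each channel 20% toward 0:
  R: 248 + 0.2×(0−248) = 248 − 49.6 = 198.4 → 198
  G: 137 − 27.4 = 109.6 → 110
  B: 61 + 0.2×(0−61) = 61 − 12.2 = 48.8 → 49
After the shade: rgb(198, 110, 49) = #C66E31.
A 23% shade moves each channel 23% toward 0:
  R: 198 − 45.54 = 152.46 → 152
  G: 110 − 25.3 = 84.7 → 85
  B: 49 − 11.27 = 37.73 → 38
rgb(152, 85, 38) = #985526.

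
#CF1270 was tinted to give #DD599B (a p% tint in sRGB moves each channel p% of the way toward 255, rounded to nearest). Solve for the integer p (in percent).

30%

#CF1270 is rgb(207, 18, 112); #DD599B is rgb(221, 89, 155).
On the G channel (widest range): 89 ≈ 18 + (p/100)(255 − 18), so p ≈ 100×(89 − 18)/(255 − 18) = 7100/237 = 29.96.
p = 30 reproduces all three channels after rounding.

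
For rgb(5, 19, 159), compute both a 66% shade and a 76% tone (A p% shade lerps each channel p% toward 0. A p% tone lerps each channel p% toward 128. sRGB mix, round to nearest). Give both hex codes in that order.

#020636, #626687

66% shade:
  R: 5 + 0.66×(0−5) = 5 − 3.3 = 1.7 → 2
  G: 19 − 12.54 = 6.46 → 6
  B: 159 + 0.66×(0−159) = 159 − 104.94 = 54.06 → 54
  → #020636
76% tone:
  R: 5 + 0.76×(128−5) = 5 + 93.48 = 98.48 → 98
  G: 19 + 0.76×(128−19) = 19 + 82.84 = 101.84 → 102
  B: 159 + 0.76×(128−159) = 159 − 23.56 = 135.44 → 135
  → #626687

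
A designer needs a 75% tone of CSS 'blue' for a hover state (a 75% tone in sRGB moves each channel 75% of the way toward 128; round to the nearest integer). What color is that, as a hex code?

CSS blue is rgb(0, 0, 255).
Per channel, c → c + 0.75(128 − c):
  R: 0 + 96 = 96 → 96
  G: 0 + 0.75×(128−0) = 0 + 96 = 96 → 96
  B: 255 + 0.75×(128−255) = 255 − 95.25 = 159.75 → 160
rgb(96, 96, 160) = #6060A0.

#6060A0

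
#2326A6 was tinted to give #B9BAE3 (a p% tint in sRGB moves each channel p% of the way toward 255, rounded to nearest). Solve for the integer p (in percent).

#2326A6 is rgb(35, 38, 166); #B9BAE3 is rgb(185, 186, 227).
On the R channel (widest range): 185 ≈ 35 + (p/100)(255 − 35), so p ≈ 100×(185 − 35)/(255 − 35) = 15000/220 = 68.18.
p = 68 reproduces all three channels after rounding.

68%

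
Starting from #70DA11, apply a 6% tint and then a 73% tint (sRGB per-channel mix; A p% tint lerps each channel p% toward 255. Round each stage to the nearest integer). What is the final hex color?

#DBF6C3

#70DA11 is rgb(112, 218, 17).
Per channel, c → c + 0.06(255 − c):
  R: 112 + 8.58 = 120.58 → 121
  G: 218 + 2.22 = 220.22 → 220
  B: 17 + 14.28 = 31.28 → 31
After the tint: rgb(121, 220, 31) = #79DC1F.
Lerp each channel 73% toward 255:
  R: 121 + 0.73×(255−121) = 121 + 97.82 = 218.82 → 219
  G: 220 + 0.73×(255−220) = 220 + 25.55 = 245.55 → 246
  B: 31 + 0.73×(255−31) = 31 + 163.52 = 194.52 → 195
rgb(219, 246, 195) = #DBF6C3.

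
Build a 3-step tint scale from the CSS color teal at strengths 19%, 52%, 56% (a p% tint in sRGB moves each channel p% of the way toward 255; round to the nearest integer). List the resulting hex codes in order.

CSS teal is rgb(0, 128, 128).
19%: (0 + 48.45 = 48.45→48, 128 + 24.13 = 152.13→152, 128 + 24.13 = 152.13→152) → #309898
52%: (0 + 132.6 = 132.6→133, 128 + 66.04 = 194.04→194, 128 + 66.04 = 194.04→194) → #85C2C2
56%: (0 + 142.8 = 142.8→143, 128 + 71.12 = 199.12→199, 128 + 71.12 = 199.12→199) → #8FC7C7

#309898, #85C2C2, #8FC7C7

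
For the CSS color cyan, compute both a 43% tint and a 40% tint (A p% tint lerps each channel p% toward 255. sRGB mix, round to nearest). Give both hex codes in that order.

#6EFFFF, #66FFFF

CSS cyan is rgb(0, 255, 255).
43% tint:
  R: 0 + 0.43×(255−0) = 0 + 109.65 = 109.65 → 110
  G: 255 + 0.43×(255−255) = 255 + 0 = 255 → 255
  B: 255 + 0.43×(255−255) = 255 + 0 = 255 → 255
  → #6EFFFF
40% tint:
  R: 0 + 102 = 102 → 102
  G: 255 + 0.4×(255−255) = 255 + 0 = 255 → 255
  B: 255 + 0.4×(255−255) = 255 + 0 = 255 → 255
  → #66FFFF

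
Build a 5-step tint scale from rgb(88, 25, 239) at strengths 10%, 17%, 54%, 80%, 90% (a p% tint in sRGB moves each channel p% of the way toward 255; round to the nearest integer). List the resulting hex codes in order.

10%: (88 + 16.7 = 104.7→105, 25 + 23 = 48→48, 239 + 1.6 = 240.6→241) → #6930F1
17%: (88 + 28.39 = 116.39→116, 25 + 39.1 = 64.1→64, 239 + 2.72 = 241.72→242) → #7440F2
54%: (88 + 90.18 = 178.18→178, 25 + 124.2 = 149.2→149, 239 + 8.64 = 247.64→248) → #B295F8
80%: (88 + 133.6 = 221.6→222, 25 + 184 = 209→209, 239 + 12.8 = 251.8→252) → #DED1FC
90%: (88 + 150.3 = 238.3→238, 25 + 207 = 232→232, 239 + 14.4 = 253.4→253) → #EEE8FD

#6930F1, #7440F2, #B295F8, #DED1FC, #EEE8FD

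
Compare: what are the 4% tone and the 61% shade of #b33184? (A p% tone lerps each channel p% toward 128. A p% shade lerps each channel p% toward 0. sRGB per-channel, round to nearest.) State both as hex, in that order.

#b13484, #461333

#b33184 is rgb(179, 49, 132).
4% tone:
  R: 179 + 0.04×(128−179) = 179 − 2.04 = 176.96 → 177
  G: 49 + 0.04×(128−49) = 49 + 3.16 = 52.16 → 52
  B: 132 + 0.04×(128−132) = 132 − 0.16 = 131.84 → 132
  → #b13484
61% shade:
  R: 179 + 0.61×(0−179) = 179 − 109.19 = 69.81 → 70
  G: 49 + 0.61×(0−49) = 49 − 29.89 = 19.11 → 19
  B: 132 − 80.52 = 51.48 → 51
  → #461333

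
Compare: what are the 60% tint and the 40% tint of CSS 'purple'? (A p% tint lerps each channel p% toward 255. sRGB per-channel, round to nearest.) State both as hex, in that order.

#cc99cc, #b366b3

CSS purple is rgb(128, 0, 128).
60% tint:
  R: 128 + 0.6×(255−128) = 128 + 76.2 = 204.2 → 204
  G: 0 + 0.6×(255−0) = 0 + 153 = 153 → 153
  B: 128 + 0.6×(255−128) = 128 + 76.2 = 204.2 → 204
  → #cc99cc
40% tint:
  R: 128 + 0.4×(255−128) = 128 + 50.8 = 178.8 → 179
  G: 0 + 0.4×(255−0) = 0 + 102 = 102 → 102
  B: 128 + 50.8 = 178.8 → 179
  → #b366b3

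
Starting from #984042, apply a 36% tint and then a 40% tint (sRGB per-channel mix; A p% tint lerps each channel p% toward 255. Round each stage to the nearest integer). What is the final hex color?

#D7B6B6

#984042 is rgb(152, 64, 66).
A 36% tint moves each channel 36% toward 255:
  R: 152 + 0.36×(255−152) = 152 + 37.08 = 189.08 → 189
  G: 64 + 0.36×(255−64) = 64 + 68.76 = 132.76 → 133
  B: 66 + 68.04 = 134.04 → 134
After the tint: rgb(189, 133, 134) = #BD8586.
Per channel, c → c + 0.4(255 − c):
  R: 189 + 0.4×(255−189) = 189 + 26.4 = 215.4 → 215
  G: 133 + 0.4×(255−133) = 133 + 48.8 = 181.8 → 182
  B: 134 + 48.4 = 182.4 → 182
rgb(215, 182, 182) = #D7B6B6.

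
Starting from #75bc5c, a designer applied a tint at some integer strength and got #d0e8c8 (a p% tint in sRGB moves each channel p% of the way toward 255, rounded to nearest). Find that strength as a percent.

#75bc5c is rgb(117, 188, 92); #d0e8c8 is rgb(208, 232, 200).
On the B channel (widest range): 200 ≈ 92 + (p/100)(255 − 92), so p ≈ 100×(200 − 92)/(255 − 92) = 10800/163 = 66.26.
p = 66 reproduces all three channels after rounding.

66%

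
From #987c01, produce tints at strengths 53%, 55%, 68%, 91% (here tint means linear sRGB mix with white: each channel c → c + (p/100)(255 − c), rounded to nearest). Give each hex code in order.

#987c01 is rgb(152, 124, 1).
53%: (152 + 54.59 = 206.59→207, 124 + 69.43 = 193.43→193, 1 + 134.62 = 135.62→136) → #cfc188
55%: (152 + 56.65 = 208.65→209, 124 + 72.05 = 196.05→196, 1 + 139.7 = 140.7→141) → #d1c48d
68%: (152 + 70.04 = 222.04→222, 124 + 89.08 = 213.08→213, 1 + 172.72 = 173.72→174) → #ded5ae
91%: (152 + 93.73 = 245.73→246, 124 + 119.21 = 243.21→243, 1 + 231.14 = 232.14→232) → #f6f3e8

#cfc188, #d1c48d, #ded5ae, #f6f3e8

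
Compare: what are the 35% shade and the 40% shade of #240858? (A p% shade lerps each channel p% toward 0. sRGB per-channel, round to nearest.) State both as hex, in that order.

#240858 is rgb(36, 8, 88).
35% shade:
  R: 36 − 12.6 = 23.4 → 23
  G: 8 − 2.8 = 5.2 → 5
  B: 88 − 30.8 = 57.2 → 57
  → #170539
40% shade:
  R: 36 + 0.4×(0−36) = 36 − 14.4 = 21.6 → 22
  G: 8 − 3.2 = 4.8 → 5
  B: 88 − 35.2 = 52.8 → 53
  → #160535

#170539, #160535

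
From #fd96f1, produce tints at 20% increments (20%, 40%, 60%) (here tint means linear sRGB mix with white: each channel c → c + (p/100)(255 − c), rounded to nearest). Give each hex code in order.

#fdabf4, #fec0f7, #fed5f9

#fd96f1 is rgb(253, 150, 241).
20%: (253→253, 150 + 21 = 171→171, 241 + 2.8 = 243.8→244) → #fdabf4
40%: (253 + 0.8 = 253.8→254, 150 + 42 = 192→192, 241 + 5.6 = 246.6→247) → #fec0f7
60%: (253 + 1.2 = 254.2→254, 150 + 63 = 213→213, 241 + 8.4 = 249.4→249) → #fed5f9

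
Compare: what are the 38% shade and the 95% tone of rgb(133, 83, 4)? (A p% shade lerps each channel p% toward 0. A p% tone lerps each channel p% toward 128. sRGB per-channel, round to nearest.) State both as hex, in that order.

#523302, #807E7A

38% shade:
  R: 133 + 0.38×(0−133) = 133 − 50.54 = 82.46 → 82
  G: 83 + 0.38×(0−83) = 83 − 31.54 = 51.46 → 51
  B: 4 − 1.52 = 2.48 → 2
  → #523302
95% tone:
  R: 133 + 0.95×(128−133) = 133 − 4.75 = 128.25 → 128
  G: 83 + 0.95×(128−83) = 83 + 42.75 = 125.75 → 126
  B: 4 + 0.95×(128−4) = 4 + 117.8 = 121.8 → 122
  → #807E7A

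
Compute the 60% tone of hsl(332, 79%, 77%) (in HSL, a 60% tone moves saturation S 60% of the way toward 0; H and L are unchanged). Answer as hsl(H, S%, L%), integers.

hsl(332, 32%, 77%)

S moves 60% from 79 toward 0: 79 − 47.4 = 31.6 → 32.
H and L are unchanged.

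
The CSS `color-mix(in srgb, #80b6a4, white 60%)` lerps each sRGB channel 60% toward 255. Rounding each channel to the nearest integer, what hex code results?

#80b6a4 is rgb(128, 182, 164).
A 60% tint moves each channel 60% toward 255:
  R: 128 + 0.6×(255−128) = 128 + 76.2 = 204.2 → 204
  G: 182 + 43.8 = 225.8 → 226
  B: 164 + 0.6×(255−164) = 164 + 54.6 = 218.6 → 219
rgb(204, 226, 219) = #cce2db.

#cce2db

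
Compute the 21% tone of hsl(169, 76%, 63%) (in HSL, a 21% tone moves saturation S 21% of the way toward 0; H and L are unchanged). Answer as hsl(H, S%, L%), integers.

S moves 21% from 76 toward 0: 76 − 15.96 = 60.04 → 60.
H and L are unchanged.

hsl(169, 60%, 63%)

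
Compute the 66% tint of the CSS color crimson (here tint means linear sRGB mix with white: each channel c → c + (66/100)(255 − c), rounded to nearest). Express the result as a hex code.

CSS crimson is rgb(220, 20, 60).
Lerp each channel 66% toward 255:
  R: 220 + 0.66×(255−220) = 220 + 23.1 = 243.1 → 243
  G: 20 + 0.66×(255−20) = 20 + 155.1 = 175.1 → 175
  B: 60 + 0.66×(255−60) = 60 + 128.7 = 188.7 → 189
rgb(243, 175, 189) = #f3afbd.

#f3afbd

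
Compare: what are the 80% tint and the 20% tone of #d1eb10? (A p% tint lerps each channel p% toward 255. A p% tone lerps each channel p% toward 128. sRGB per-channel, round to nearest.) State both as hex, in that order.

#d1eb10 is rgb(209, 235, 16).
80% tint:
  R: 209 + 0.8×(255−209) = 209 + 36.8 = 245.8 → 246
  G: 235 + 0.8×(255−235) = 235 + 16 = 251 → 251
  B: 16 + 0.8×(255−16) = 16 + 191.2 = 207.2 → 207
  → #f6fbcf
20% tone:
  R: 209 + 0.2×(128−209) = 209 − 16.2 = 192.8 → 193
  G: 235 + 0.2×(128−235) = 235 − 21.4 = 213.6 → 214
  B: 16 + 22.4 = 38.4 → 38
  → #c1d626

#f6fbcf, #c1d626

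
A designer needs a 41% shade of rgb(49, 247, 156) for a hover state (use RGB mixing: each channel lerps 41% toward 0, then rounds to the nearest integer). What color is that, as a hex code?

#1D925C

Per channel, c → c + 0.41(0 − c):
  R: 49 + 0.41×(0−49) = 49 − 20.09 = 28.91 → 29
  G: 247 + 0.41×(0−247) = 247 − 101.27 = 145.73 → 146
  B: 156 − 63.96 = 92.04 → 92
rgb(29, 146, 92) = #1D925C.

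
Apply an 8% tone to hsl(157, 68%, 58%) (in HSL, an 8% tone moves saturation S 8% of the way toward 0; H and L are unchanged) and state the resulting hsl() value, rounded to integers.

S moves 8% from 68 toward 0: 68 − 5.44 = 62.56 → 63.
H and L are unchanged.

hsl(157, 63%, 58%)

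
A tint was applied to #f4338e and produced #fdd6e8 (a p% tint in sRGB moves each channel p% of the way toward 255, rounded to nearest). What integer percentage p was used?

#f4338e is rgb(244, 51, 142); #fdd6e8 is rgb(253, 214, 232).
On the G channel (widest range): 214 ≈ 51 + (p/100)(255 − 51), so p ≈ 100×(214 − 51)/(255 − 51) = 16300/204 = 79.90.
p = 80 reproduces all three channels after rounding.

80%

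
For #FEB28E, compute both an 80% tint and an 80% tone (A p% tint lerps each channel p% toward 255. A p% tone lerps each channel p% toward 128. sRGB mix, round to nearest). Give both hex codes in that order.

#FEB28E is rgb(254, 178, 142).
80% tint:
  R: 254 + 0.8 = 254.8 → 255
  G: 178 + 0.8×(255−178) = 178 + 61.6 = 239.6 → 240
  B: 142 + 0.8×(255−142) = 142 + 90.4 = 232.4 → 232
  → #FFF0E8
80% tone:
  R: 254 + 0.8×(128−254) = 254 − 100.8 = 153.2 → 153
  G: 178 + 0.8×(128−178) = 178 − 40 = 138 → 138
  B: 142 − 11.2 = 130.8 → 131
  → #998A83

#FFF0E8, #998A83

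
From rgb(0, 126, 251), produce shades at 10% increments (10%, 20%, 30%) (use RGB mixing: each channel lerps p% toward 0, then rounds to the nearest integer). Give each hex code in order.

10%: (0→0, 126 − 12.6 = 113.4→113, 251 − 25.1 = 225.9→226) → #0071E2
20%: (0→0, 126 − 25.2 = 100.8→101, 251 − 50.2 = 200.8→201) → #0065C9
30%: (0→0, 126 − 37.8 = 88.2→88, 251 − 75.3 = 175.7→176) → #0058B0

#0071E2, #0065C9, #0058B0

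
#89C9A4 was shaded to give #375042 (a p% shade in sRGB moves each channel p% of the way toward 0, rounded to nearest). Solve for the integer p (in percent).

60%

#89C9A4 is rgb(137, 201, 164); #375042 is rgb(55, 80, 66).
On the G channel (widest range): 80 ≈ 201 + (p/100)(0 − 201), so p ≈ 100×(80 − 201)/(0 − 201) = -12100/-201 = 60.20.
p = 60 reproduces all three channels after rounding.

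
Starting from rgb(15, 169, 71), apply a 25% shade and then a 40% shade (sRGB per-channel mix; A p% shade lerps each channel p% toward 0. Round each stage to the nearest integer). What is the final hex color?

#074C20

Lerp each channel 25% toward 0:
  R: 15 + 0.25×(0−15) = 15 − 3.75 = 11.25 → 11
  G: 169 + 0.25×(0−169) = 169 − 42.25 = 126.75 → 127
  B: 71 − 17.75 = 53.25 → 53
After the shade: rgb(11, 127, 53) = #0B7F35.
Lerp each channel 40% toward 0:
  R: 11 − 4.4 = 6.6 → 7
  G: 127 + 0.4×(0−127) = 127 − 50.8 = 76.2 → 76
  B: 53 + 0.4×(0−53) = 53 − 21.2 = 31.8 → 32
rgb(7, 76, 32) = #074C20.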